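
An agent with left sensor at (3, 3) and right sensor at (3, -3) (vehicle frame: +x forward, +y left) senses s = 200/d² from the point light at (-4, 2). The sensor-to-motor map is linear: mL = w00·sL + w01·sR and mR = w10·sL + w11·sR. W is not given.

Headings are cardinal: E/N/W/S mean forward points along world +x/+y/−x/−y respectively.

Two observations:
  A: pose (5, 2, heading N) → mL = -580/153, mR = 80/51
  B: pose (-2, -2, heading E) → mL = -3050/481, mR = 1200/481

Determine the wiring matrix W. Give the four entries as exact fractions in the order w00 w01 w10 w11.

-1 1/2 1/2 -1/2

obs A: pose=(5,2,N) → sL=40/9, sR=200/153, mL=-580/153, mR=80/51
obs B: pose=(-2,-2,E) → sL=100/13, sR=100/37, mL=-3050/481, mR=1200/481
sensor matrix S = [[40/9, 200/153], [100/13, 100/37]]; det S = 16000/8177
solve [mL_A; mL_B] = S·[w00; w01] and [mR_A; mR_B] = S·[w10; w11]:
  w00 = -1, w01 = 1/2, w10 = 1/2, w11 = -1/2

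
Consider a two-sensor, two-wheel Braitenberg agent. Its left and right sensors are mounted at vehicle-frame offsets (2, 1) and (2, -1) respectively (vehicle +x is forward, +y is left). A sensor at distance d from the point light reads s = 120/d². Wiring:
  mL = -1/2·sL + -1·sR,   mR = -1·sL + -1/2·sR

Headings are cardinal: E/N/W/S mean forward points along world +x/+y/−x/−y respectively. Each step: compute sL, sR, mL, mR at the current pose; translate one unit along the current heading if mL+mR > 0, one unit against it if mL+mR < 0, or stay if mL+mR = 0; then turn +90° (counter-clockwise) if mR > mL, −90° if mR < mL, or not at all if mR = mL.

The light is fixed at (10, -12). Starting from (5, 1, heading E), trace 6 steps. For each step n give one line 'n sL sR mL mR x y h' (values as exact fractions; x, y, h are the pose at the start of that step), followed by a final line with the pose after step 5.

n=0: pose=(5,1,E); sL=24/41, sR=40/51; mL=-2252/2091, mR=-2044/2091; mL+mR=-1432/697 → advance -1; mR−mL=208/2091 → turn +1·90°
n=1: pose=(4,1,N); sL=60/137, sR=12/25; mL=-2394/3425, mR=-2322/3425; mL+mR=-4716/3425 → advance -1; mR−mL=72/3425 → turn +1·90°
n=2: pose=(4,0,W); sL=24/37, sR=120/233; mL=-7236/8621, mR=-7812/8621; mL+mR=-15048/8621 → advance -1; mR−mL=-576/8621 → turn -1·90°
n=3: pose=(5,0,N); sL=15/29, sR=30/53; mL=-2535/3074, mR=-1230/1537; mL+mR=-4995/3074 → advance -1; mR−mL=75/3074 → turn +1·90°
n=4: pose=(5,-1,W); sL=120/149, sR=120/193; mL=-29460/28757, mR=-32100/28757; mL+mR=-61560/28757 → advance -1; mR−mL=-2640/28757 → turn -1·90°
n=5: pose=(6,-1,N); sL=60/97, sR=60/89; mL=-8490/8633, mR=-8250/8633; mL+mR=-16740/8633 → advance -1; mR−mL=240/8633 → turn +1·90°

0 24/41 40/51 -2252/2091 -2044/2091 5 1 E
1 60/137 12/25 -2394/3425 -2322/3425 4 1 N
2 24/37 120/233 -7236/8621 -7812/8621 4 0 W
3 15/29 30/53 -2535/3074 -1230/1537 5 0 N
4 120/149 120/193 -29460/28757 -32100/28757 5 -1 W
5 60/97 60/89 -8490/8633 -8250/8633 6 -1 N
final 6 -2 W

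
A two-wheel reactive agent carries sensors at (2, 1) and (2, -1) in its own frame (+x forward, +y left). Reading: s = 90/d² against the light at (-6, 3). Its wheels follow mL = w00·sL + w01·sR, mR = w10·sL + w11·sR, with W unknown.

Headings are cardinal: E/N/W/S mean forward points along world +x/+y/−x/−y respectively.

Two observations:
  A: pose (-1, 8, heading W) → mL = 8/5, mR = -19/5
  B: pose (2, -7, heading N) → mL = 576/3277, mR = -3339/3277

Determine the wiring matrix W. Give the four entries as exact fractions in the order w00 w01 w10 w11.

1 -1 -1/2 -1

obs A: pose=(-1,8,W) → sL=18/5, sR=2, mL=8/5, mR=-19/5
obs B: pose=(2,-7,N) → sL=90/113, sR=18/29, mL=576/3277, mR=-3339/3277
sensor matrix S = [[18/5, 2], [90/113, 18/29]]; det S = 10512/16385
solve [mL_A; mL_B] = S·[w00; w01] and [mR_A; mR_B] = S·[w10; w11]:
  w00 = 1, w01 = -1, w10 = -1/2, w11 = -1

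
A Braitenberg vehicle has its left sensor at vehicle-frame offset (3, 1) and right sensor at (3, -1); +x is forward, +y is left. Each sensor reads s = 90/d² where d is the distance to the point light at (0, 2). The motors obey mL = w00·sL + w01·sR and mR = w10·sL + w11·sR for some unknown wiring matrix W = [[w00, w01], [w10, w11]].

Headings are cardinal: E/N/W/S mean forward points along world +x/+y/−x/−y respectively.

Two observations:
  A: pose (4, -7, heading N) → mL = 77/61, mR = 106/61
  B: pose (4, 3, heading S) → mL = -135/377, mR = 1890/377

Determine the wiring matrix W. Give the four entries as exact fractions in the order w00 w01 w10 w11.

1 -1/2 1/2 1/2

obs A: pose=(4,-7,N) → sL=2, sR=90/61, mL=77/61, mR=106/61
obs B: pose=(4,3,S) → sL=90/29, sR=90/13, mL=-135/377, mR=1890/377
sensor matrix S = [[2, 90/61], [90/29, 90/13]]; det S = 213120/22997
solve [mL_A; mL_B] = S·[w00; w01] and [mR_A; mR_B] = S·[w10; w11]:
  w00 = 1, w01 = -1/2, w10 = 1/2, w11 = 1/2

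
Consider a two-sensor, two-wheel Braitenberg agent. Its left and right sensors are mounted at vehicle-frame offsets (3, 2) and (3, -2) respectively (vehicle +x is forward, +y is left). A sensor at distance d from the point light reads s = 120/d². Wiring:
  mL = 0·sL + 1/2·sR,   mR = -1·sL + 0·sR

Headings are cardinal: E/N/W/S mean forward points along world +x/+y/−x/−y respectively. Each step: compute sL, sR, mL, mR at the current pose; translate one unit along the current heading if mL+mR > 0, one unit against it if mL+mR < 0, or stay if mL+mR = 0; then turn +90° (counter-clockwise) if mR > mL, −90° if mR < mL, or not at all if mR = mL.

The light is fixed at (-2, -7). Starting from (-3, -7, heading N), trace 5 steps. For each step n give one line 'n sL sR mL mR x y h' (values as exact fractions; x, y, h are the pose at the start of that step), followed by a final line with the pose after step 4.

n=0: pose=(-3,-7,N); sL=20/3, sR=12; mL=6, mR=-20/3; mL+mR=-2/3 → advance -1; mR−mL=-38/3 → turn -1·90°
n=1: pose=(-3,-8,E); sL=24, sR=120/13; mL=60/13, mR=-24; mL+mR=-252/13 → advance -1; mR−mL=-372/13 → turn -1·90°
n=2: pose=(-4,-8,S); sL=15/2, sR=15/4; mL=15/8, mR=-15/2; mL+mR=-45/8 → advance -1; mR−mL=-75/8 → turn -1·90°
n=3: pose=(-4,-7,W); sL=120/29, sR=120/29; mL=60/29, mR=-120/29; mL+mR=-60/29 → advance -1; mR−mL=-180/29 → turn -1·90°
n=4: pose=(-3,-7,N); sL=20/3, sR=12; mL=6, mR=-20/3; mL+mR=-2/3 → advance -1; mR−mL=-38/3 → turn -1·90°

0 20/3 12 6 -20/3 -3 -7 N
1 24 120/13 60/13 -24 -3 -8 E
2 15/2 15/4 15/8 -15/2 -4 -8 S
3 120/29 120/29 60/29 -120/29 -4 -7 W
4 20/3 12 6 -20/3 -3 -7 N
final -3 -8 E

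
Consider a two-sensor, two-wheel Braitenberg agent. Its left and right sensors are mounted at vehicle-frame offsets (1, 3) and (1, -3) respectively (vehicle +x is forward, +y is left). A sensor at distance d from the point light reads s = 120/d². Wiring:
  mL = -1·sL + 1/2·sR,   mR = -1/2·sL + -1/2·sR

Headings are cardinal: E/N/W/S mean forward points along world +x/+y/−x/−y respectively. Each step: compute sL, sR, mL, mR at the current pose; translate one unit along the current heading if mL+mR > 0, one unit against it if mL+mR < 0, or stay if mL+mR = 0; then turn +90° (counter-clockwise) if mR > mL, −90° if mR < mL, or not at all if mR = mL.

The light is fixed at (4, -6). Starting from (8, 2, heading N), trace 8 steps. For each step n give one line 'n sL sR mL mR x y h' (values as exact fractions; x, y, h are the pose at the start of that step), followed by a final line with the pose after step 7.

0 60/41 12/13 -534/533 -636/533 8 2 N
1 24/25 120/41 516/1025 -1992/1025 8 1 E
2 5/3 10/3 0 -5/2 7 1 S
3 120/29 24/25 -2652/725 -1848/725 7 2 W
4 60/49 12/5 -6/245 -444/245 8 2 S
5 8/3 40/51 -116/51 -88/51 8 3 W
6 15/16 30/17 -15/272 -735/544 9 3 S
7 24/13 24/37 -732/481 -600/481 9 4 W
final 10 4 S

n=0: pose=(8,2,N); sL=60/41, sR=12/13; mL=-534/533, mR=-636/533; mL+mR=-90/41 → advance -1; mR−mL=-102/533 → turn -1·90°
n=1: pose=(8,1,E); sL=24/25, sR=120/41; mL=516/1025, mR=-1992/1025; mL+mR=-36/25 → advance -1; mR−mL=-2508/1025 → turn -1·90°
n=2: pose=(7,1,S); sL=5/3, sR=10/3; mL=0, mR=-5/2; mL+mR=-5/2 → advance -1; mR−mL=-5/2 → turn -1·90°
n=3: pose=(7,2,W); sL=120/29, sR=24/25; mL=-2652/725, mR=-1848/725; mL+mR=-180/29 → advance -1; mR−mL=804/725 → turn +1·90°
n=4: pose=(8,2,S); sL=60/49, sR=12/5; mL=-6/245, mR=-444/245; mL+mR=-90/49 → advance -1; mR−mL=-438/245 → turn -1·90°
n=5: pose=(8,3,W); sL=8/3, sR=40/51; mL=-116/51, mR=-88/51; mL+mR=-4 → advance -1; mR−mL=28/51 → turn +1·90°
n=6: pose=(9,3,S); sL=15/16, sR=30/17; mL=-15/272, mR=-735/544; mL+mR=-45/32 → advance -1; mR−mL=-705/544 → turn -1·90°
n=7: pose=(9,4,W); sL=24/13, sR=24/37; mL=-732/481, mR=-600/481; mL+mR=-36/13 → advance -1; mR−mL=132/481 → turn +1·90°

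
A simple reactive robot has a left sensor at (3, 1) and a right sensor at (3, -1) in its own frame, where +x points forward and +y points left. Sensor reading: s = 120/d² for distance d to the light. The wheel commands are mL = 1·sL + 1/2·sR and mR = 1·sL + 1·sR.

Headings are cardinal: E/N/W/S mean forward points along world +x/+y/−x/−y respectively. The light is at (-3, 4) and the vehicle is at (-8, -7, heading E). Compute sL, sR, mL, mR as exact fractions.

left sensor world pos  = (-5, -6); dL² = 104
right sensor world pos = (-5, -8); dR² = 148
sL = 120/104 = 15/13
sR = 120/148 = 30/37
mL = 1·sL + 1/2·sR = 750/481
mR = 1·sL + 1·sR = 945/481

15/13 30/37 750/481 945/481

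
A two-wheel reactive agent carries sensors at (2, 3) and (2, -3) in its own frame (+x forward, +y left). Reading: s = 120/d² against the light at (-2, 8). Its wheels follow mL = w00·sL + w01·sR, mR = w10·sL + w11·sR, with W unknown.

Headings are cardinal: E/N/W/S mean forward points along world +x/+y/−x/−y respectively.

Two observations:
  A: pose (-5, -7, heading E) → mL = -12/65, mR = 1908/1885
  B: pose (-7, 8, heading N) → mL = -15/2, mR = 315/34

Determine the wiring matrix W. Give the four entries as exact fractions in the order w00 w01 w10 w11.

obs A: pose=(-5,-7,E) → sL=24/29, sR=24/65, mL=-12/65, mR=1908/1885
obs B: pose=(-7,8,N) → sL=30/17, sR=15, mL=-15/2, mR=315/34
sensor matrix S = [[24/29, 24/65], [30/17, 15]]; det S = 75384/6409
solve [mL_A; mL_B] = S·[w00; w01] and [mR_A; mR_B] = S·[w10; w11]:
  w00 = 0, w01 = -1/2, w10 = 1, w11 = 1/2

0 -1/2 1 1/2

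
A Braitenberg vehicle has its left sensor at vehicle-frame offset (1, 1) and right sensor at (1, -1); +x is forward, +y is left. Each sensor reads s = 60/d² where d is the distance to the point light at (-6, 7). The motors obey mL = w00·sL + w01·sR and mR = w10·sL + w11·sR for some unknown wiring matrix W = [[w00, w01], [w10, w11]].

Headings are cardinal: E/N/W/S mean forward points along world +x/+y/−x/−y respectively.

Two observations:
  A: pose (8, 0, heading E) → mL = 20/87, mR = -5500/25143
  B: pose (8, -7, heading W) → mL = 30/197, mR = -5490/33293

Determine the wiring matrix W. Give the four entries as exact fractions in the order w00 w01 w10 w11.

1 0 -1/2 -1/2

obs A: pose=(8,0,E) → sL=20/87, sR=60/289, mL=20/87, mR=-5500/25143
obs B: pose=(8,-7,W) → sL=30/197, sR=30/169, mL=30/197, mR=-5490/33293
sensor matrix S = [[20/87, 60/289], [30/197, 30/169]]; det S = 2564800/279028633
solve [mL_A; mL_B] = S·[w00; w01] and [mR_A; mR_B] = S·[w10; w11]:
  w00 = 1, w01 = 0, w10 = -1/2, w11 = -1/2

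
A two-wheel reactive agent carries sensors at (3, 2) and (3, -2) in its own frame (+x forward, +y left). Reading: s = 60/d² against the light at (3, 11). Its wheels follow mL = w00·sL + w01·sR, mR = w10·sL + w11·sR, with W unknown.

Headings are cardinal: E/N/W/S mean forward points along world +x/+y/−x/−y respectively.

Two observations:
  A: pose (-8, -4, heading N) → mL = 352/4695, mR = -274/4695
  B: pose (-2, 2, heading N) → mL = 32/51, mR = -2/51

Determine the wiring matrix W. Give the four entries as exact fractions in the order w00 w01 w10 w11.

obs A: pose=(-8,-4,N) → sL=60/313, sR=4/15, mL=352/4695, mR=-274/4695
obs B: pose=(-2,2,N) → sL=12/17, sR=4/3, mL=32/51, mR=-2/51
sensor matrix S = [[60/313, 4/15], [12/17, 4/3]]; det S = 1792/26605
solve [mL_A; mL_B] = S·[w00; w01] and [mR_A; mR_B] = S·[w10; w11]:
  w00 = -1, w01 = 1, w10 = -1, w11 = 1/2

-1 1 -1 1/2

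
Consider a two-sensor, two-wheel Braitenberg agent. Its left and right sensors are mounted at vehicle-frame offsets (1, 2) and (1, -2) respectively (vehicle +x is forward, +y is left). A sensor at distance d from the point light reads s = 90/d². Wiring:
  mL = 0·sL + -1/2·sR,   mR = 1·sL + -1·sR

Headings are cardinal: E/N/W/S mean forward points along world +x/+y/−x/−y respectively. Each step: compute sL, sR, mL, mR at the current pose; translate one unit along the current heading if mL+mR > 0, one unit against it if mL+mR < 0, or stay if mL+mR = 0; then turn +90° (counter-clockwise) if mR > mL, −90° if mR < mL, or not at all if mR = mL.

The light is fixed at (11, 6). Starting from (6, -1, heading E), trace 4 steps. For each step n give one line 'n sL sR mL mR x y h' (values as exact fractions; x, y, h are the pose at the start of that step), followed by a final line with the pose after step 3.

0 90/41 90/97 -45/97 5040/3977 6 -1 E
1 5/4 9/4 -9/8 -1 7 -1 N
2 18/25 90/61 -45/61 -1152/1525 7 -2 W
3 45/37 9/5 -9/10 -108/185 8 -2 N
final 8 -3 W

n=0: pose=(6,-1,E); sL=90/41, sR=90/97; mL=-45/97, mR=5040/3977; mL+mR=3195/3977 → advance +1; mR−mL=6885/3977 → turn +1·90°
n=1: pose=(7,-1,N); sL=5/4, sR=9/4; mL=-9/8, mR=-1; mL+mR=-17/8 → advance -1; mR−mL=1/8 → turn +1·90°
n=2: pose=(7,-2,W); sL=18/25, sR=90/61; mL=-45/61, mR=-1152/1525; mL+mR=-2277/1525 → advance -1; mR−mL=-27/1525 → turn -1·90°
n=3: pose=(8,-2,N); sL=45/37, sR=9/5; mL=-9/10, mR=-108/185; mL+mR=-549/370 → advance -1; mR−mL=117/370 → turn +1·90°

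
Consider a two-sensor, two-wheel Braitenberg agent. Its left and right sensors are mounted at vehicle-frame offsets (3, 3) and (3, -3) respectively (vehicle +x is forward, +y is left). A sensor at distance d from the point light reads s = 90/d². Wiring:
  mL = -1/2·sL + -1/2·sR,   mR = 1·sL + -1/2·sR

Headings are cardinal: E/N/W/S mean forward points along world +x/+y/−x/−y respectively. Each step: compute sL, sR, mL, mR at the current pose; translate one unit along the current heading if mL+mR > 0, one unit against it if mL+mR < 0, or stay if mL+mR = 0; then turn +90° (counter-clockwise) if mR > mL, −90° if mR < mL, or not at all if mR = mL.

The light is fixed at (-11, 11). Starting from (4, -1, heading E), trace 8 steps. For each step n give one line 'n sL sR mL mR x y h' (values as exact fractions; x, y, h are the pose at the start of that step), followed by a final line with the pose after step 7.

0 2/9 10/61 -106/549 77/549 4 -1 E
1 45/101 9/37 -1287/3737 2421/7474 3 -1 N
2 90/377 90/221 -2070/6409 225/6409 3 -2 W
3 9/58 9/40 -441/2320 99/2320 4 -2 S
4 2/9 10/61 -106/549 77/549 4 -1 E
5 45/101 9/37 -1287/3737 2421/7474 3 -1 N
6 90/377 90/221 -2070/6409 225/6409 3 -2 W
7 9/58 9/40 -441/2320 99/2320 4 -2 S
final 4 -1 E

n=0: pose=(4,-1,E); sL=2/9, sR=10/61; mL=-106/549, mR=77/549; mL+mR=-29/549 → advance -1; mR−mL=1/3 → turn +1·90°
n=1: pose=(3,-1,N); sL=45/101, sR=9/37; mL=-1287/3737, mR=2421/7474; mL+mR=-153/7474 → advance -1; mR−mL=135/202 → turn +1·90°
n=2: pose=(3,-2,W); sL=90/377, sR=90/221; mL=-2070/6409, mR=225/6409; mL+mR=-1845/6409 → advance -1; mR−mL=135/377 → turn +1·90°
n=3: pose=(4,-2,S); sL=9/58, sR=9/40; mL=-441/2320, mR=99/2320; mL+mR=-171/1160 → advance -1; mR−mL=27/116 → turn +1·90°
n=4: pose=(4,-1,E); sL=2/9, sR=10/61; mL=-106/549, mR=77/549; mL+mR=-29/549 → advance -1; mR−mL=1/3 → turn +1·90°
n=5: pose=(3,-1,N); sL=45/101, sR=9/37; mL=-1287/3737, mR=2421/7474; mL+mR=-153/7474 → advance -1; mR−mL=135/202 → turn +1·90°
n=6: pose=(3,-2,W); sL=90/377, sR=90/221; mL=-2070/6409, mR=225/6409; mL+mR=-1845/6409 → advance -1; mR−mL=135/377 → turn +1·90°
n=7: pose=(4,-2,S); sL=9/58, sR=9/40; mL=-441/2320, mR=99/2320; mL+mR=-171/1160 → advance -1; mR−mL=27/116 → turn +1·90°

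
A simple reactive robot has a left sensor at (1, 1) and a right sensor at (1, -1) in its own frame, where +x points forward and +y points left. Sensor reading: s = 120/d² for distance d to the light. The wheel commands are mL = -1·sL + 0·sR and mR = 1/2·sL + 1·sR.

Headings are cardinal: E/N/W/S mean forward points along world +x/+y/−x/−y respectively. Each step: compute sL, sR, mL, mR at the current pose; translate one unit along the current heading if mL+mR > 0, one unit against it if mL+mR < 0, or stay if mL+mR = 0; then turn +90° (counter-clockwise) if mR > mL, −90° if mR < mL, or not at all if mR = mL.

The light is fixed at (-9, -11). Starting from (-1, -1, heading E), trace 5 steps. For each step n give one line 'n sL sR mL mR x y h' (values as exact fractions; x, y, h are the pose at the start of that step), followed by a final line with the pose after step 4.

n=0: pose=(-1,-1,E); sL=60/101, sR=20/27; mL=-60/101, mR=2830/2727; mL+mR=1210/2727 → advance +1; mR−mL=4450/2727 → turn +1·90°
n=1: pose=(0,-1,N); sL=24/37, sR=120/221; mL=-24/37, mR=7092/8177; mL+mR=1788/8177 → advance +1; mR−mL=12396/8177 → turn +1·90°
n=2: pose=(0,0,W); sL=30/41, sR=15/26; mL=-30/41, mR=1005/1066; mL+mR=225/1066 → advance +1; mR−mL=1785/1066 → turn +1·90°
n=3: pose=(-1,0,S); sL=120/181, sR=120/149; mL=-120/181, mR=30660/26969; mL+mR=12780/26969 → advance +1; mR−mL=48540/26969 → turn +1·90°
n=4: pose=(-1,-1,E); sL=60/101, sR=20/27; mL=-60/101, mR=2830/2727; mL+mR=1210/2727 → advance +1; mR−mL=4450/2727 → turn +1·90°

0 60/101 20/27 -60/101 2830/2727 -1 -1 E
1 24/37 120/221 -24/37 7092/8177 0 -1 N
2 30/41 15/26 -30/41 1005/1066 0 0 W
3 120/181 120/149 -120/181 30660/26969 -1 0 S
4 60/101 20/27 -60/101 2830/2727 -1 -1 E
final 0 -1 N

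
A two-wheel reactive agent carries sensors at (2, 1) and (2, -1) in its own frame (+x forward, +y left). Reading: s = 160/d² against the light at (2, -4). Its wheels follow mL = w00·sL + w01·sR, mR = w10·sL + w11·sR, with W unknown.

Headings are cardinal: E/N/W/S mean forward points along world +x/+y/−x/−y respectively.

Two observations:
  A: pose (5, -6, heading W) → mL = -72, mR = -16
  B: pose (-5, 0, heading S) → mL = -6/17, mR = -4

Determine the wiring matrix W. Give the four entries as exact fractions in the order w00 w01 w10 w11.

1/2 -1 -1 0

obs A: pose=(5,-6,W) → sL=16, sR=80, mL=-72, mR=-16
obs B: pose=(-5,0,S) → sL=4, sR=40/17, mL=-6/17, mR=-4
sensor matrix S = [[16, 80], [4, 40/17]]; det S = -4800/17
solve [mL_A; mL_B] = S·[w00; w01] and [mR_A; mR_B] = S·[w10; w11]:
  w00 = 1/2, w01 = -1, w10 = -1, w11 = 0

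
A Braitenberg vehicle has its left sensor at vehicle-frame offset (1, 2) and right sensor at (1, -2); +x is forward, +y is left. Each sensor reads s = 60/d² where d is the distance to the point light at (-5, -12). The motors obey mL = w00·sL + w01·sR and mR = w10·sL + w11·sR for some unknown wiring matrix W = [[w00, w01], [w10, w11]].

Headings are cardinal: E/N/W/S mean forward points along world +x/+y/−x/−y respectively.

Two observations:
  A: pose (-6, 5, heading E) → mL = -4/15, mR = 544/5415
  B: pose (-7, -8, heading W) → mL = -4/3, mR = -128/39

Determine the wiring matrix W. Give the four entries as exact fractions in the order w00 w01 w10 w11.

obs A: pose=(-6,5,E) → sL=60/361, sR=4/15, mL=-4/15, mR=544/5415
obs B: pose=(-7,-8,W) → sL=60/13, sR=4/3, mL=-4/3, mR=-128/39
sensor matrix S = [[60/361, 4/15], [60/13, 4/3]]; det S = -4736/4693
solve [mL_A; mL_B] = S·[w00; w01] and [mR_A; mR_B] = S·[w10; w11]:
  w00 = 0, w01 = -1, w10 = -1, w11 = 1

0 -1 -1 1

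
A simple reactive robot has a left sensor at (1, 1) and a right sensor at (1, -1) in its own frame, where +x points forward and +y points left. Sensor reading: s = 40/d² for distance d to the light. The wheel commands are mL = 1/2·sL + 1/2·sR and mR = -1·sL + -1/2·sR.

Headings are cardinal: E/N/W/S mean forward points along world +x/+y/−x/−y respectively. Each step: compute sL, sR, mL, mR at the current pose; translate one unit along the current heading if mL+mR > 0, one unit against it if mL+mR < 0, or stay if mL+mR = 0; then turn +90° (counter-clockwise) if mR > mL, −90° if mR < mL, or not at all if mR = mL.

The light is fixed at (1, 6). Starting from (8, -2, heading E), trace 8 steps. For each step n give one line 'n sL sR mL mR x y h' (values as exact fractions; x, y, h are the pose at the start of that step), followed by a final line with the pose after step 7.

0 40/113 8/29 1032/3277 -1612/3277 8 -2 E
1 4/13 20/53 236/689 -342/689 7 -2 S
2 40/89 40/61 3000/5429 -4220/5429 7 -1 W
3 5/9 2/5 43/90 -34/45 8 -1 N
4 40/113 8/29 1032/3277 -1612/3277 8 -2 E
5 4/13 20/53 236/689 -342/689 7 -2 S
6 40/89 40/61 3000/5429 -4220/5429 7 -1 W
7 5/9 2/5 43/90 -34/45 8 -1 N
final 8 -2 E

n=0: pose=(8,-2,E); sL=40/113, sR=8/29; mL=1032/3277, mR=-1612/3277; mL+mR=-20/113 → advance -1; mR−mL=-2644/3277 → turn -1·90°
n=1: pose=(7,-2,S); sL=4/13, sR=20/53; mL=236/689, mR=-342/689; mL+mR=-2/13 → advance -1; mR−mL=-578/689 → turn -1·90°
n=2: pose=(7,-1,W); sL=40/89, sR=40/61; mL=3000/5429, mR=-4220/5429; mL+mR=-20/89 → advance -1; mR−mL=-7220/5429 → turn -1·90°
n=3: pose=(8,-1,N); sL=5/9, sR=2/5; mL=43/90, mR=-34/45; mL+mR=-5/18 → advance -1; mR−mL=-37/30 → turn -1·90°
n=4: pose=(8,-2,E); sL=40/113, sR=8/29; mL=1032/3277, mR=-1612/3277; mL+mR=-20/113 → advance -1; mR−mL=-2644/3277 → turn -1·90°
n=5: pose=(7,-2,S); sL=4/13, sR=20/53; mL=236/689, mR=-342/689; mL+mR=-2/13 → advance -1; mR−mL=-578/689 → turn -1·90°
n=6: pose=(7,-1,W); sL=40/89, sR=40/61; mL=3000/5429, mR=-4220/5429; mL+mR=-20/89 → advance -1; mR−mL=-7220/5429 → turn -1·90°
n=7: pose=(8,-1,N); sL=5/9, sR=2/5; mL=43/90, mR=-34/45; mL+mR=-5/18 → advance -1; mR−mL=-37/30 → turn -1·90°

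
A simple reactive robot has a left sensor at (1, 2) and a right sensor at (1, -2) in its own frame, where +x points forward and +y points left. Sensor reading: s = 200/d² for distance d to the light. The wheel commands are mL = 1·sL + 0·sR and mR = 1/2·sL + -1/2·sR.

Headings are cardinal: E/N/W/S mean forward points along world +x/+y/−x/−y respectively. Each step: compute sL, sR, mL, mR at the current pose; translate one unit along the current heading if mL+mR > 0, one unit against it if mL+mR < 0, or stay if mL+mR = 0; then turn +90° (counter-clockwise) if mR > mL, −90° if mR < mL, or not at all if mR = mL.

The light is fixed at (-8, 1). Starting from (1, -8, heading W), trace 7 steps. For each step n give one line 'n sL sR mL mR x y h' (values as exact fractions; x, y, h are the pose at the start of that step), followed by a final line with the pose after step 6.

n=0: pose=(1,-8,W); sL=40/37, sR=200/113; mL=40/37, mR=-1440/4181; mL+mR=3080/4181 → advance +1; mR−mL=-5960/4181 → turn -1·90°
n=1: pose=(0,-8,N); sL=2, sR=50/41; mL=2, mR=16/41; mL+mR=98/41 → advance +1; mR−mL=-66/41 → turn -1·90°
n=2: pose=(0,-7,E); sL=200/117, sR=200/181; mL=200/117, mR=6400/21177; mL+mR=14200/7059 → advance +1; mR−mL=-29800/21177 → turn -1·90°
n=3: pose=(1,-7,S); sL=100/101, sR=20/13; mL=100/101, mR=-360/1313; mL+mR=940/1313 → advance +1; mR−mL=-1660/1313 → turn -1·90°
n=4: pose=(1,-8,W); sL=40/37, sR=200/113; mL=40/37, mR=-1440/4181; mL+mR=3080/4181 → advance +1; mR−mL=-5960/4181 → turn -1·90°
n=5: pose=(0,-8,N); sL=2, sR=50/41; mL=2, mR=16/41; mL+mR=98/41 → advance +1; mR−mL=-66/41 → turn -1·90°
n=6: pose=(0,-7,E); sL=200/117, sR=200/181; mL=200/117, mR=6400/21177; mL+mR=14200/7059 → advance +1; mR−mL=-29800/21177 → turn -1·90°

0 40/37 200/113 40/37 -1440/4181 1 -8 W
1 2 50/41 2 16/41 0 -8 N
2 200/117 200/181 200/117 6400/21177 0 -7 E
3 100/101 20/13 100/101 -360/1313 1 -7 S
4 40/37 200/113 40/37 -1440/4181 1 -8 W
5 2 50/41 2 16/41 0 -8 N
6 200/117 200/181 200/117 6400/21177 0 -7 E
final 1 -7 S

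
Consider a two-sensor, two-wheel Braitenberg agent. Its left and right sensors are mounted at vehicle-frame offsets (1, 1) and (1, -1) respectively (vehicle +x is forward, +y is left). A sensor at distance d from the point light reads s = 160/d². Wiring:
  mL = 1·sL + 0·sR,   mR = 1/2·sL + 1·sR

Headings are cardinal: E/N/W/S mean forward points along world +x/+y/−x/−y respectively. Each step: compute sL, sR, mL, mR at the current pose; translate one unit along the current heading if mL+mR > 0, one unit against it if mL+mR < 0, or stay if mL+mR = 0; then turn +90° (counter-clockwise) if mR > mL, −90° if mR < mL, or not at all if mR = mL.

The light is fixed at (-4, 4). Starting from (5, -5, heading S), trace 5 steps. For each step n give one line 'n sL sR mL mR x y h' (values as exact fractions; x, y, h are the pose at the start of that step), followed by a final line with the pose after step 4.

n=0: pose=(5,-5,S); sL=4/5, sR=40/41; mL=4/5, mR=282/205; mL+mR=446/205 → advance +1; mR−mL=118/205 → turn +1·90°
n=1: pose=(5,-6,E); sL=160/181, sR=160/221; mL=160/181, mR=46640/40001; mL+mR=82000/40001 → advance +1; mR−mL=11280/40001 → turn +1·90°
n=2: pose=(6,-6,N); sL=80/81, sR=80/101; mL=80/81, mR=10520/8181; mL+mR=6200/2727 → advance +1; mR−mL=2440/8181 → turn +1·90°
n=3: pose=(6,-5,W); sL=160/181, sR=32/29; mL=160/181, mR=8112/5249; mL+mR=12752/5249 → advance +1; mR−mL=3472/5249 → turn +1·90°
n=4: pose=(5,-5,S); sL=4/5, sR=40/41; mL=4/5, mR=282/205; mL+mR=446/205 → advance +1; mR−mL=118/205 → turn +1·90°

0 4/5 40/41 4/5 282/205 5 -5 S
1 160/181 160/221 160/181 46640/40001 5 -6 E
2 80/81 80/101 80/81 10520/8181 6 -6 N
3 160/181 32/29 160/181 8112/5249 6 -5 W
4 4/5 40/41 4/5 282/205 5 -5 S
final 5 -6 E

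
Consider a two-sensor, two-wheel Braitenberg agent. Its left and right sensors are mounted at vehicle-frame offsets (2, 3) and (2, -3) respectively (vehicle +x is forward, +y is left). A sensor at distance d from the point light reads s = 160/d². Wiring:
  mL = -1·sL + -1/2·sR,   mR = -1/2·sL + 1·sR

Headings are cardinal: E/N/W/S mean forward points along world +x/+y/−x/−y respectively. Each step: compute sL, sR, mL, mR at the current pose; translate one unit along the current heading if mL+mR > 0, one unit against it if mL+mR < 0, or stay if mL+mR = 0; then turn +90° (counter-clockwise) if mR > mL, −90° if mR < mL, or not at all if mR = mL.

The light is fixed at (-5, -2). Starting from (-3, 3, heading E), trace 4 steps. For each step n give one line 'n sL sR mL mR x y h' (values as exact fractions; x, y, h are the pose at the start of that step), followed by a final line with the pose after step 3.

0 2 8 -6 7 -3 3 E
1 160/49 32/17 -3504/833 208/833 -2 3 N
2 80 16/5 -408/5 -184/5 -2 2 W
3 160/53 32 -1008/53 1616/53 -1 2 S
final -1 1 E

n=0: pose=(-3,3,E); sL=2, sR=8; mL=-6, mR=7; mL+mR=1 → advance +1; mR−mL=13 → turn +1·90°
n=1: pose=(-2,3,N); sL=160/49, sR=32/17; mL=-3504/833, mR=208/833; mL+mR=-3296/833 → advance -1; mR−mL=3712/833 → turn +1·90°
n=2: pose=(-2,2,W); sL=80, sR=16/5; mL=-408/5, mR=-184/5; mL+mR=-592/5 → advance -1; mR−mL=224/5 → turn +1·90°
n=3: pose=(-1,2,S); sL=160/53, sR=32; mL=-1008/53, mR=1616/53; mL+mR=608/53 → advance +1; mR−mL=2624/53 → turn +1·90°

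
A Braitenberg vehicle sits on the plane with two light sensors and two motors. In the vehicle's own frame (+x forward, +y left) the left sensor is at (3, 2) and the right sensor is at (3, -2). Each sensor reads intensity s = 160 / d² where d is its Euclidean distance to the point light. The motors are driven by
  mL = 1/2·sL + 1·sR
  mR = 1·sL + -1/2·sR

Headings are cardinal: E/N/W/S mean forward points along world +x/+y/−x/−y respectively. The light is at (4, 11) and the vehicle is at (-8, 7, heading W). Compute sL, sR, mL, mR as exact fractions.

left sensor world pos  = (-11, 5); dL² = 261
right sensor world pos = (-11, 9); dR² = 229
sL = 160/261 = 160/261
sR = 160/229 = 160/229
mL = 1/2·sL + 1·sR = 60080/59769
mR = 1·sL + -1/2·sR = 15760/59769

160/261 160/229 60080/59769 15760/59769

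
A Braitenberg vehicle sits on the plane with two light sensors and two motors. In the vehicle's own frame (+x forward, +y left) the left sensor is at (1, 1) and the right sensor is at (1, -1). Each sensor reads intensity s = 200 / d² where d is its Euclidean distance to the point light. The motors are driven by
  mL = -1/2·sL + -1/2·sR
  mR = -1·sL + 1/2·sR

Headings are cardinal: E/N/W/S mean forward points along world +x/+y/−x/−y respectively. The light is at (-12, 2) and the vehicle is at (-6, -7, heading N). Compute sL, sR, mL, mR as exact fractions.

left sensor world pos  = (-7, -6); dL² = 89
right sensor world pos = (-5, -6); dR² = 113
sL = 200/89 = 200/89
sR = 200/113 = 200/113
mL = -1/2·sL + -1/2·sR = -20200/10057
mR = -1·sL + 1/2·sR = -13700/10057

200/89 200/113 -20200/10057 -13700/10057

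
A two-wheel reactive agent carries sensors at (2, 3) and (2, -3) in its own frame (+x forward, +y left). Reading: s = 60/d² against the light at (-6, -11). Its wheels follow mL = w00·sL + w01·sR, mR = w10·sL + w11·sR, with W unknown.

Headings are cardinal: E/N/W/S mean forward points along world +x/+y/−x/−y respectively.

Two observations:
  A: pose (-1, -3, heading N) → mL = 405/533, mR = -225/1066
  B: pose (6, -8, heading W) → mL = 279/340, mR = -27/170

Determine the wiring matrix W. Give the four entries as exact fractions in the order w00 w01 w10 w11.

1 1/2 -1 1

obs A: pose=(-1,-3,N) → sL=15/26, sR=15/41, mL=405/533, mR=-225/1066
obs B: pose=(6,-8,W) → sL=3/5, sR=15/34, mL=279/340, mR=-27/170
sensor matrix S = [[15/26, 15/41], [3/5, 15/34]]; det S = 1269/36244
solve [mL_A; mL_B] = S·[w00; w01] and [mR_A; mR_B] = S·[w10; w11]:
  w00 = 1, w01 = 1/2, w10 = -1, w11 = 1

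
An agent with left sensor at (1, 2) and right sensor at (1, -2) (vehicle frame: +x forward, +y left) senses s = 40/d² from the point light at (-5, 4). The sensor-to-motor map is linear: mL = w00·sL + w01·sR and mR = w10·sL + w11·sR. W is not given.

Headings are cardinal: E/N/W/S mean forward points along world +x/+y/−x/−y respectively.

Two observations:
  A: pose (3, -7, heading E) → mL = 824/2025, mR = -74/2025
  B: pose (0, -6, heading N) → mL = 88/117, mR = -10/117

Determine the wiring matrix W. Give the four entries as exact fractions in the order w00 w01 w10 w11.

obs A: pose=(3,-7,E) → sL=20/81, sR=4/25, mL=824/2025, mR=-74/2025
obs B: pose=(0,-6,N) → sL=4/9, sR=4/13, mL=88/117, mR=-10/117
sensor matrix S = [[20/81, 4/25], [4/9, 4/13]]; det S = 128/26325
solve [mL_A; mL_B] = S·[w00; w01] and [mR_A; mR_B] = S·[w10; w11]:
  w00 = 1, w01 = 1, w10 = 1/2, w11 = -1

1 1 1/2 -1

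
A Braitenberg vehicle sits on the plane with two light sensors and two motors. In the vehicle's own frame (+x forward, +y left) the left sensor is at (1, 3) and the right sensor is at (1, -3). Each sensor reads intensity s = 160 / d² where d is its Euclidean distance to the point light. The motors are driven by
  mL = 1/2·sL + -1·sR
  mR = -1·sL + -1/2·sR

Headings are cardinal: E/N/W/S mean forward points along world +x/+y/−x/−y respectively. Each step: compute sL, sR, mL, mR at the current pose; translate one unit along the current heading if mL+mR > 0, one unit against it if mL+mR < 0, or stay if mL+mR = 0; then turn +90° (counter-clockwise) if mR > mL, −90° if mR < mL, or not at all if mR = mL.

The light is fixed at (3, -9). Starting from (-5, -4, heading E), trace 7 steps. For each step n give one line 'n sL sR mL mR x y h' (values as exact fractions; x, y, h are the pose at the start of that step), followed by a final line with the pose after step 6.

n=0: pose=(-5,-4,E); sL=160/113, sR=160/53; mL=-13840/5989, mR=-17520/5989; mL+mR=-31360/5989 → advance -1; mR−mL=-3680/5989 → turn -1·90°
n=1: pose=(-6,-4,S); sL=40/13, sR=1; mL=7/13, mR=-93/26; mL+mR=-79/26 → advance -1; mR−mL=-107/26 → turn -1·90°
n=2: pose=(-6,-3,W); sL=160/109, sR=160/181; mL=-2960/19729, mR=-37680/19729; mL+mR=-40640/19729 → advance -1; mR−mL=-34720/19729 → turn -1·90°
n=3: pose=(-5,-3,N); sL=16/17, sR=80/37; mL=-1064/629, mR=-1272/629; mL+mR=-2336/629 → advance -1; mR−mL=-208/629 → turn -1·90°
n=4: pose=(-5,-4,E); sL=160/113, sR=160/53; mL=-13840/5989, mR=-17520/5989; mL+mR=-31360/5989 → advance -1; mR−mL=-3680/5989 → turn -1·90°
n=5: pose=(-6,-4,S); sL=40/13, sR=1; mL=7/13, mR=-93/26; mL+mR=-79/26 → advance -1; mR−mL=-107/26 → turn -1·90°
n=6: pose=(-6,-3,W); sL=160/109, sR=160/181; mL=-2960/19729, mR=-37680/19729; mL+mR=-40640/19729 → advance -1; mR−mL=-34720/19729 → turn -1·90°

0 160/113 160/53 -13840/5989 -17520/5989 -5 -4 E
1 40/13 1 7/13 -93/26 -6 -4 S
2 160/109 160/181 -2960/19729 -37680/19729 -6 -3 W
3 16/17 80/37 -1064/629 -1272/629 -5 -3 N
4 160/113 160/53 -13840/5989 -17520/5989 -5 -4 E
5 40/13 1 7/13 -93/26 -6 -4 S
6 160/109 160/181 -2960/19729 -37680/19729 -6 -3 W
final -5 -3 N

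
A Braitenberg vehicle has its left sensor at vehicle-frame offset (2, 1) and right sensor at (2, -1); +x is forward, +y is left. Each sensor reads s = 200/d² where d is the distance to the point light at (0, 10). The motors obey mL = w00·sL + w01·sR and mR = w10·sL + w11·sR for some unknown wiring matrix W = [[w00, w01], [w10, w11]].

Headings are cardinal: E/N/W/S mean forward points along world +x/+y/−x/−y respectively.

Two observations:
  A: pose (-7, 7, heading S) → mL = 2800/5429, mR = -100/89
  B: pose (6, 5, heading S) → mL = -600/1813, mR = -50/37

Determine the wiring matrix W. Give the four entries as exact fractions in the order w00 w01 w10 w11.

obs A: pose=(-7,7,S) → sL=200/61, sR=200/89, mL=2800/5429, mR=-100/89
obs B: pose=(6,5,S) → sL=100/49, sR=100/37, mL=-600/1813, mR=-50/37
sensor matrix S = [[200/61, 200/89], [100/49, 100/37]]; det S = 42080000/9842777
solve [mL_A; mL_B] = S·[w00; w01] and [mR_A; mR_B] = S·[w10; w11]:
  w00 = 1/2, w01 = -1/2, w10 = 0, w11 = -1/2

1/2 -1/2 0 -1/2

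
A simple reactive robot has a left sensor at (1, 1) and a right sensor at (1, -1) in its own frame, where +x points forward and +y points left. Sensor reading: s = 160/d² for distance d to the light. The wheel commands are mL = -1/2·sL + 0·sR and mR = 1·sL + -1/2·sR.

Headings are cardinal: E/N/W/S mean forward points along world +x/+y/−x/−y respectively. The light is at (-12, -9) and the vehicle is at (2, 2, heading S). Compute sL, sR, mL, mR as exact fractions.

left sensor world pos  = (3, 1); dL² = 325
right sensor world pos = (1, 1); dR² = 269
sL = 160/325 = 32/65
sR = 160/269 = 160/269
mL = -1/2·sL + 0·sR = -16/65
mR = 1·sL + -1/2·sR = 3408/17485

32/65 160/269 -16/65 3408/17485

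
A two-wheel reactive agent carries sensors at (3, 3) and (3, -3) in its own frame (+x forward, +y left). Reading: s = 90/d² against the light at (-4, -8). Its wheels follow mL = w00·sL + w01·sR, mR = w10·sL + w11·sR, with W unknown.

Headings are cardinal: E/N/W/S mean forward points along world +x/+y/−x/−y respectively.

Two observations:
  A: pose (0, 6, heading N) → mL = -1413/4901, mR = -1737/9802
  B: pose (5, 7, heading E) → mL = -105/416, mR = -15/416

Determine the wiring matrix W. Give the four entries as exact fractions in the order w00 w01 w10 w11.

-1/2 -1/2 -1 1/2

obs A: pose=(0,6,N) → sL=9/29, sR=45/169, mL=-1413/4901, mR=-1737/9802
obs B: pose=(5,7,E) → sL=5/26, sR=5/16, mL=-105/416, mR=-15/416
sensor matrix S = [[9/29, 45/169], [5/26, 5/16]]; det S = 46665/1019408
solve [mL_A; mL_B] = S·[w00; w01] and [mR_A; mR_B] = S·[w10; w11]:
  w00 = -1/2, w01 = -1/2, w10 = -1, w11 = 1/2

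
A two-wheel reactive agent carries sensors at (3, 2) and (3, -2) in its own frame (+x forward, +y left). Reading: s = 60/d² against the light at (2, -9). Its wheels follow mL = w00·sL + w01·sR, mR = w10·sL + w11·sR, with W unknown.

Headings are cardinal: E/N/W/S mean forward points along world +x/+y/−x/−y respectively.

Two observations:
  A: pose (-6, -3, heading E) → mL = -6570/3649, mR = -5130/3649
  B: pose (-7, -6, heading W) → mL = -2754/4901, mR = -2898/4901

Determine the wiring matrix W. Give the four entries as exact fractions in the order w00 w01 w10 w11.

-1/2 -1 -1 -1/2

obs A: pose=(-6,-3,E) → sL=60/89, sR=60/41, mL=-6570/3649, mR=-5130/3649
obs B: pose=(-7,-6,W) → sL=12/29, sR=60/169, mL=-2754/4901, mR=-2898/4901
sensor matrix S = [[60/89, 60/41], [12/29, 60/169]]; det S = -6549120/17883749
solve [mL_A; mL_B] = S·[w00; w01] and [mR_A; mR_B] = S·[w10; w11]:
  w00 = -1/2, w01 = -1, w10 = -1, w11 = -1/2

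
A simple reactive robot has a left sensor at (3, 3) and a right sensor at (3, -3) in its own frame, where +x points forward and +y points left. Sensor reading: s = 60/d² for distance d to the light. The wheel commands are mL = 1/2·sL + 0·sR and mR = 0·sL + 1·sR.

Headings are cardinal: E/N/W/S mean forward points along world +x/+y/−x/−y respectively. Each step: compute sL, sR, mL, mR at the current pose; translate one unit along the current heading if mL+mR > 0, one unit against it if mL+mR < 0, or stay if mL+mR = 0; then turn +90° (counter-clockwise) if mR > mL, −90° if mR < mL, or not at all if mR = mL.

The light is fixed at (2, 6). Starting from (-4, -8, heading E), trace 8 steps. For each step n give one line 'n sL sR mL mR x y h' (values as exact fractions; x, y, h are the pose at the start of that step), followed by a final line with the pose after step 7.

n=0: pose=(-4,-8,E); sL=6/13, sR=30/149; mL=3/13, mR=30/149; mL+mR=837/1937 → advance +1; mR−mL=-57/1937 → turn -1·90°
n=1: pose=(-3,-8,S); sL=60/293, sR=60/353; mL=30/293, mR=60/353; mL+mR=28170/103429 → advance +1; mR−mL=6990/103429 → turn +1·90°
n=2: pose=(-3,-9,E); sL=15/37, sR=15/82; mL=15/74, mR=15/82; mL+mR=585/1517 → advance +1; mR−mL=-30/1517 → turn -1·90°
n=3: pose=(-2,-9,S); sL=12/65, sR=60/373; mL=6/65, mR=60/373; mL+mR=6138/24245 → advance +1; mR−mL=1662/24245 → turn +1·90°
n=4: pose=(-2,-10,E); sL=6/17, sR=30/181; mL=3/17, mR=30/181; mL+mR=1053/3077 → advance +1; mR−mL=-33/3077 → turn -1·90°
n=5: pose=(-1,-10,S); sL=60/361, sR=60/397; mL=30/361, mR=60/397; mL+mR=33570/143317 → advance +1; mR−mL=9750/143317 → turn +1·90°
n=6: pose=(-1,-11,E); sL=15/49, sR=3/20; mL=15/98, mR=3/20; mL+mR=297/980 → advance +1; mR−mL=-3/980 → turn -1·90°
n=7: pose=(0,-11,S); sL=60/401, sR=12/85; mL=30/401, mR=12/85; mL+mR=7362/34085 → advance +1; mR−mL=2262/34085 → turn +1·90°

0 6/13 30/149 3/13 30/149 -4 -8 E
1 60/293 60/353 30/293 60/353 -3 -8 S
2 15/37 15/82 15/74 15/82 -3 -9 E
3 12/65 60/373 6/65 60/373 -2 -9 S
4 6/17 30/181 3/17 30/181 -2 -10 E
5 60/361 60/397 30/361 60/397 -1 -10 S
6 15/49 3/20 15/98 3/20 -1 -11 E
7 60/401 12/85 30/401 12/85 0 -11 S
final 0 -12 E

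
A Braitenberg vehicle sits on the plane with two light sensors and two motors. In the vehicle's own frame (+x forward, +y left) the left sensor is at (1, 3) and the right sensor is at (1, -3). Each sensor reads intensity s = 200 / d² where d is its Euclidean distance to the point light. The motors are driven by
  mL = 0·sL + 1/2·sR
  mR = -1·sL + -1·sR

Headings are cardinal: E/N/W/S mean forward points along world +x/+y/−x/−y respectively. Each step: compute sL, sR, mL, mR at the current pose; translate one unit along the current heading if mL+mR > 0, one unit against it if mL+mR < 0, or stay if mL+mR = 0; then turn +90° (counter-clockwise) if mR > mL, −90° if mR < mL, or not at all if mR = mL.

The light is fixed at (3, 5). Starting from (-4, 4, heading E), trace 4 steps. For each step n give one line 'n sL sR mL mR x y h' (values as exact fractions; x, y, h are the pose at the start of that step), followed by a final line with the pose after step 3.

0 5 50/13 25/13 -115/13 -4 4 E
1 200/29 8/5 4/5 -1232/145 -5 4 S
2 20/9 20/9 10/9 -40/9 -5 5 W
3 200/101 200/17 100/17 -23600/1717 -4 5 N
final -4 4 E

n=0: pose=(-4,4,E); sL=5, sR=50/13; mL=25/13, mR=-115/13; mL+mR=-90/13 → advance -1; mR−mL=-140/13 → turn -1·90°
n=1: pose=(-5,4,S); sL=200/29, sR=8/5; mL=4/5, mR=-1232/145; mL+mR=-1116/145 → advance -1; mR−mL=-1348/145 → turn -1·90°
n=2: pose=(-5,5,W); sL=20/9, sR=20/9; mL=10/9, mR=-40/9; mL+mR=-10/3 → advance -1; mR−mL=-50/9 → turn -1·90°
n=3: pose=(-4,5,N); sL=200/101, sR=200/17; mL=100/17, mR=-23600/1717; mL+mR=-13500/1717 → advance -1; mR−mL=-33700/1717 → turn -1·90°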